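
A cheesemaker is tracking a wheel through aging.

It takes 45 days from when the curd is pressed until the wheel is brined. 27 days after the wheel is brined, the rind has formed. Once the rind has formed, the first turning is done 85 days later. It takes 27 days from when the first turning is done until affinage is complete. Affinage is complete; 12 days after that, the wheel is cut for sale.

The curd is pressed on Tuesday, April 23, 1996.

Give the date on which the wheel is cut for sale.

The curd is pressed: Apr 23, 1996.
The wheel is brined: Apr 23, 1996 + 45 days = Jun 7, 1996.
The rind has formed: Jun 7, 1996 + 27 days = Jul 4, 1996.
The first turning is done: Jul 4, 1996 + 85 days = Sep 27, 1996.
Affinage is complete: Sep 27, 1996 + 27 days = Oct 24, 1996.
The wheel is cut for sale: Oct 24, 1996 + 12 days = Nov 5, 1996.

Tuesday, November 5, 1996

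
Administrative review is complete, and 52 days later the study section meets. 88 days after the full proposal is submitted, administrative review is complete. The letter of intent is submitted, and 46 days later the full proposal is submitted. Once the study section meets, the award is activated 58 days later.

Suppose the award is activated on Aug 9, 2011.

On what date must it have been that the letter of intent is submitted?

The award is activated: Aug 9, 2011.
The study section meets: Aug 9, 2011 − 58 days = Jun 12, 2011.
Administrative review is complete: Jun 12, 2011 − 52 days = Apr 21, 2011.
The full proposal is submitted: Apr 21, 2011 − 88 days = Jan 23, 2011.
The letter of intent is submitted: Jan 23, 2011 − 46 days = Dec 8, 2010.

Dec 8, 2010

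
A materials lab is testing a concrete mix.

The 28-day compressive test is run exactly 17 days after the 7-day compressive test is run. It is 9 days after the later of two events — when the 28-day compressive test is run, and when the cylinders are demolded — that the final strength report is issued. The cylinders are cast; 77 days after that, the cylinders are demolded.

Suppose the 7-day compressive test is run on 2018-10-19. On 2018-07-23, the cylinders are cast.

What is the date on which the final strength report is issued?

The 7-day compressive test is run: Oct 19, 2018.
The 28-day compressive test is run: Oct 19, 2018 + 17 days = Nov 5, 2018.
The cylinders are cast: Jul 23, 2018.
The cylinders are demolded: Jul 23, 2018 + 77 days = Oct 8, 2018.
Both prerequisites met — the 28-day compressive test is run (Nov 5, 2018), the cylinders are demolded (Oct 8, 2018); the later is Nov 5, 2018.
The final strength report is issued: Nov 5, 2018 + 9 days = Nov 14, 2018.

2018-11-14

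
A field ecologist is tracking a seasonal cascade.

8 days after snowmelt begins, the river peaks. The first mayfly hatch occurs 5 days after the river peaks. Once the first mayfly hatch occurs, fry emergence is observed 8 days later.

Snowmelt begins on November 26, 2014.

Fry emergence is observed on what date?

December 17, 2014

Snowmelt begins: Nov 26, 2014.
The river peaks: Nov 26, 2014 + 8 days = Dec 4, 2014.
The first mayfly hatch occurs: Dec 4, 2014 + 5 days = Dec 9, 2014.
Fry emergence is observed: Dec 9, 2014 + 8 days = Dec 17, 2014.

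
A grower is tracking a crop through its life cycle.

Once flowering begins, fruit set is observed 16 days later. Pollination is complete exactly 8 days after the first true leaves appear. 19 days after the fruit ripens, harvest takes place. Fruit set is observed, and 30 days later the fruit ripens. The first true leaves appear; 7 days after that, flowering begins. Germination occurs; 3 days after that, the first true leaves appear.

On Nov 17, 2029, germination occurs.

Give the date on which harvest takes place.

Jan 31, 2030

Germination occurs: Nov 17, 2029.
The first true leaves appear: Nov 17, 2029 + 3 days = Nov 20, 2029.
Flowering begins: Nov 20, 2029 + 7 days = Nov 27, 2029.
Fruit set is observed: Nov 27, 2029 + 16 days = Dec 13, 2029.
The fruit ripens: Dec 13, 2029 + 30 days = Jan 12, 2030.
Harvest takes place: Jan 12, 2030 + 19 days = Jan 31, 2030.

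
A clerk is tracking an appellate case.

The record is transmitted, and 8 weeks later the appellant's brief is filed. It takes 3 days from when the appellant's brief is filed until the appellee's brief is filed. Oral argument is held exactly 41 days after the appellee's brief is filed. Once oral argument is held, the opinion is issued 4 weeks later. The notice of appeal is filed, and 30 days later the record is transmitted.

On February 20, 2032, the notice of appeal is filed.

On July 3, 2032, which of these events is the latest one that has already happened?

The notice of appeal is filed: Feb 20, 2032.
The record is transmitted: Feb 20, 2032 + 30 days = Mar 21, 2032.
The appellant's brief is filed: Mar 21, 2032 + 8 weeks = May 16, 2032.
The appellee's brief is filed: May 16, 2032 + 3 days = May 19, 2032.
Oral argument is held: May 19, 2032 + 41 days = Jun 29, 2032.
The opinion is issued: Jun 29, 2032 + 4 weeks = Jul 27, 2032.
Jul 3, 2032 falls between when oral argument is held (Jun 29, 2032) and when the opinion is issued (Jul 27, 2032).

Oral argument is held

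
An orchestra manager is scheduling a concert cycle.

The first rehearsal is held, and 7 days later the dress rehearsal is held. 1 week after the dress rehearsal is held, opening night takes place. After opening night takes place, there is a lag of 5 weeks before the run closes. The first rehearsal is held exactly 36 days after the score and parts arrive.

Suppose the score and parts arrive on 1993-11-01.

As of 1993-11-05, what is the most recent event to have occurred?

The score and parts arrive: Nov 1, 1993.
The first rehearsal is held: Nov 1, 1993 + 36 days = Dec 7, 1993.
The dress rehearsal is held: Dec 7, 1993 + 7 days = Dec 14, 1993.
Opening night takes place: Dec 14, 1993 + 1 week = Dec 21, 1993.
The run closes: Dec 21, 1993 + 5 weeks = Jan 25, 1994.
Nov 5, 1993 falls between when the score and parts arrive (Nov 1, 1993) and when the first rehearsal is held (Dec 7, 1993).

The score and parts arrive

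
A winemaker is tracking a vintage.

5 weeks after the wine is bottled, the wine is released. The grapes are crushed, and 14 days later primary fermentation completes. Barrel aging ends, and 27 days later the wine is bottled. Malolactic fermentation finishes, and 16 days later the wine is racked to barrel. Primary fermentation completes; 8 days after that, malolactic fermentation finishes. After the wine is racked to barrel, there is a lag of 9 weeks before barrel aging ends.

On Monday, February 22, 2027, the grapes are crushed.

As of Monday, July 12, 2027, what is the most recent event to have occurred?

The wine is bottled

The grapes are crushed: Feb 22, 2027.
Primary fermentation completes: Feb 22, 2027 + 14 days = Mar 8, 2027.
Malolactic fermentation finishes: Mar 8, 2027 + 8 days = Mar 16, 2027.
The wine is racked to barrel: Mar 16, 2027 + 16 days = Apr 1, 2027.
Barrel aging ends: Apr 1, 2027 + 9 weeks = Jun 3, 2027.
The wine is bottled: Jun 3, 2027 + 27 days = Jun 30, 2027.
The wine is released: Jun 30, 2027 + 5 weeks = Aug 4, 2027.
Jul 12, 2027 falls between when the wine is bottled (Jun 30, 2027) and when the wine is released (Aug 4, 2027).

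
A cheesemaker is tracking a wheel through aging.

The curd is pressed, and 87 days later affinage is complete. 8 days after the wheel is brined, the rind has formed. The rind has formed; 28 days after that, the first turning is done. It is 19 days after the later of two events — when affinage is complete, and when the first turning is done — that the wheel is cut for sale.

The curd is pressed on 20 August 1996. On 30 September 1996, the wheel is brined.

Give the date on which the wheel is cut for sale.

The curd is pressed: Aug 20, 1996.
Affinage is complete: Aug 20, 1996 + 87 days = Nov 15, 1996.
The wheel is brined: Sep 30, 1996.
The rind has formed: Sep 30, 1996 + 8 days = Oct 8, 1996.
The first turning is done: Oct 8, 1996 + 28 days = Nov 5, 1996.
Both prerequisites met — affinage is complete (Nov 15, 1996), the first turning is done (Nov 5, 1996); the later is Nov 15, 1996.
The wheel is cut for sale: Nov 15, 1996 + 19 days = Dec 4, 1996.

4 December 1996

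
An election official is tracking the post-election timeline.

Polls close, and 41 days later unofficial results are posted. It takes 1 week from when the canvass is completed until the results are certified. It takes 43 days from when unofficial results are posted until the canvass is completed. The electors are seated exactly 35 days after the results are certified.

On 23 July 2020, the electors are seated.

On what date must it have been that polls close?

The electors are seated: Jul 23, 2020.
The results are certified: Jul 23, 2020 − 35 days = Jun 18, 2020.
The canvass is completed: Jun 18, 2020 − 1 week = Jun 11, 2020.
Unofficial results are posted: Jun 11, 2020 − 43 days = Apr 29, 2020.
Polls close: Apr 29, 2020 − 41 days = Mar 19, 2020.

19 March 2020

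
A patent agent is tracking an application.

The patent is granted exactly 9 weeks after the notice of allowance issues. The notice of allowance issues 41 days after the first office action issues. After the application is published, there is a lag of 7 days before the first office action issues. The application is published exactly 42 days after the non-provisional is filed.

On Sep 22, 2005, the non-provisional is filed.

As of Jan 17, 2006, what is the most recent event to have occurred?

The notice of allowance issues

The non-provisional is filed: Sep 22, 2005.
The application is published: Sep 22, 2005 + 42 days = Nov 3, 2005.
The first office action issues: Nov 3, 2005 + 7 days = Nov 10, 2005.
The notice of allowance issues: Nov 10, 2005 + 41 days = Dec 21, 2005.
The patent is granted: Dec 21, 2005 + 9 weeks = Feb 22, 2006.
Jan 17, 2006 falls between when the notice of allowance issues (Dec 21, 2005) and when the patent is granted (Feb 22, 2006).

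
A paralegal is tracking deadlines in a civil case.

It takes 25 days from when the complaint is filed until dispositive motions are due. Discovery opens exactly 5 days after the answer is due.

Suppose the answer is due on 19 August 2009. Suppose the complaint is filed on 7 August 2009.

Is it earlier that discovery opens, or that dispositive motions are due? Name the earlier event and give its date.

The answer is due: Aug 19, 2009.
Discovery opens: Aug 19, 2009 + 5 days = Aug 24, 2009.
The complaint is filed: Aug 7, 2009.
Dispositive motions are due: Aug 7, 2009 + 25 days = Sep 1, 2009.
Comparing: discovery opens on Aug 24, 2009 vs dispositive motions are due on Sep 1, 2009. Earlier: discovery opens.

Discovery opens — 24 August 2009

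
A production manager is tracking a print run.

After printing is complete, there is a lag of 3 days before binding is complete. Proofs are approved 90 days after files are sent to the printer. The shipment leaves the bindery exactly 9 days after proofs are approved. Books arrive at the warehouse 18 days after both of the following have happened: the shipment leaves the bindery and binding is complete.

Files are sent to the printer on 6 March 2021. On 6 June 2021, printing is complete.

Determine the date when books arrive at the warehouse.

1 July 2021

Files are sent to the printer: Mar 6, 2021.
Proofs are approved: Mar 6, 2021 + 90 days = Jun 4, 2021.
The shipment leaves the bindery: Jun 4, 2021 + 9 days = Jun 13, 2021.
Printing is complete: Jun 6, 2021.
Binding is complete: Jun 6, 2021 + 3 days = Jun 9, 2021.
Both prerequisites met — the shipment leaves the bindery (Jun 13, 2021), binding is complete (Jun 9, 2021); the later is Jun 13, 2021.
Books arrive at the warehouse: Jun 13, 2021 + 18 days = Jul 1, 2021.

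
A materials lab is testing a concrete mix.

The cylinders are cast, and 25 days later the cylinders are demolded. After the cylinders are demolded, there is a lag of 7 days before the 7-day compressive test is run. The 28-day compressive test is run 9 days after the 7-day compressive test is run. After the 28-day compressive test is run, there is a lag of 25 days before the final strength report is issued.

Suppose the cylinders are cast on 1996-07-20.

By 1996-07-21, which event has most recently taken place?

The cylinders are cast

The cylinders are cast: Jul 20, 1996.
The cylinders are demolded: Jul 20, 1996 + 25 days = Aug 14, 1996.
The 7-day compressive test is run: Aug 14, 1996 + 7 days = Aug 21, 1996.
The 28-day compressive test is run: Aug 21, 1996 + 9 days = Aug 30, 1996.
The final strength report is issued: Aug 30, 1996 + 25 days = Sep 24, 1996.
Jul 21, 1996 falls between when the cylinders are cast (Jul 20, 1996) and when the cylinders are demolded (Aug 14, 1996).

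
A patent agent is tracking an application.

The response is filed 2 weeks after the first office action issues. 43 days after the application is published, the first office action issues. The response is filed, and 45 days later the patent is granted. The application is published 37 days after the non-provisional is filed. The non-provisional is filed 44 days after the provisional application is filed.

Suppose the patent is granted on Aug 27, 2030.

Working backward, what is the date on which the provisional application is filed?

The patent is granted: Aug 27, 2030.
The response is filed: Aug 27, 2030 − 45 days = Jul 13, 2030.
The first office action issues: Jul 13, 2030 − 2 weeks = Jun 29, 2030.
The application is published: Jun 29, 2030 − 43 days = May 17, 2030.
The non-provisional is filed: May 17, 2030 − 37 days = Apr 10, 2030.
The provisional application is filed: Apr 10, 2030 − 44 days = Feb 25, 2030.

Feb 25, 2030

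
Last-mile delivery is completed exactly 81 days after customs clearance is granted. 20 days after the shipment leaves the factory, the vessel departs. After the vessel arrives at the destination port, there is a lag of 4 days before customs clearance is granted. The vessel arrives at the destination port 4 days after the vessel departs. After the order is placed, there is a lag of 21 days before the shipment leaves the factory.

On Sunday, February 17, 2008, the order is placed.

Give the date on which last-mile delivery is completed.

Thursday, June 26, 2008

The order is placed: Feb 17, 2008.
The shipment leaves the factory: Feb 17, 2008 + 21 days = Mar 9, 2008.
The vessel departs: Mar 9, 2008 + 20 days = Mar 29, 2008.
The vessel arrives at the destination port: Mar 29, 2008 + 4 days = Apr 2, 2008.
Customs clearance is granted: Apr 2, 2008 + 4 days = Apr 6, 2008.
Last-mile delivery is completed: Apr 6, 2008 + 81 days = Jun 26, 2008.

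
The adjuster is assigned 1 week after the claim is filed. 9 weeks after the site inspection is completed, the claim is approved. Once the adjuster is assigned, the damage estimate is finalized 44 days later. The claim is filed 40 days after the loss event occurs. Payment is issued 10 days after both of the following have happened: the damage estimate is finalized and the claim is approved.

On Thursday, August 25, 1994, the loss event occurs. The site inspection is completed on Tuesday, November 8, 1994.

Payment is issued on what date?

The loss event occurs: Aug 25, 1994.
The claim is filed: Aug 25, 1994 + 40 days = Oct 4, 1994.
The adjuster is assigned: Oct 4, 1994 + 1 week = Oct 11, 1994.
The damage estimate is finalized: Oct 11, 1994 + 44 days = Nov 24, 1994.
The site inspection is completed: Nov 8, 1994.
The claim is approved: Nov 8, 1994 + 9 weeks = Jan 10, 1995.
Both prerequisites met — the damage estimate is finalized (Nov 24, 1994), the claim is approved (Jan 10, 1995); the later is Jan 10, 1995.
Payment is issued: Jan 10, 1995 + 10 days = Jan 20, 1995.

Friday, January 20, 1995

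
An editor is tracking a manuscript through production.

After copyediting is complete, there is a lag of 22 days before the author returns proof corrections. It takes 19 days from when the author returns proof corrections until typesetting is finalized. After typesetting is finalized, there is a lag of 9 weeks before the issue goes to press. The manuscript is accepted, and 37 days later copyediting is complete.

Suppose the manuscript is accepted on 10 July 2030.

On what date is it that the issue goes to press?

The manuscript is accepted: Jul 10, 2030.
Copyediting is complete: Jul 10, 2030 + 37 days = Aug 16, 2030.
The author returns proof corrections: Aug 16, 2030 + 22 days = Sep 7, 2030.
Typesetting is finalized: Sep 7, 2030 + 19 days = Sep 26, 2030.
The issue goes to press: Sep 26, 2030 + 9 weeks = Nov 28, 2030.

28 November 2030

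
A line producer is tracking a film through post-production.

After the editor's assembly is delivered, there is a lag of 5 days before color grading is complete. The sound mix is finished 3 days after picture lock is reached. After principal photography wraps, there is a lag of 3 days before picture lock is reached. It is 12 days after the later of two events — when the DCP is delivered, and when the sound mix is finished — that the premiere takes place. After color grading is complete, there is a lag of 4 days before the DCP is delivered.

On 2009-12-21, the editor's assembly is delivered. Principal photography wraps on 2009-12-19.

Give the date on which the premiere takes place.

2010-01-11

The editor's assembly is delivered: Dec 21, 2009.
Color grading is complete: Dec 21, 2009 + 5 days = Dec 26, 2009.
The DCP is delivered: Dec 26, 2009 + 4 days = Dec 30, 2009.
Principal photography wraps: Dec 19, 2009.
Picture lock is reached: Dec 19, 2009 + 3 days = Dec 22, 2009.
The sound mix is finished: Dec 22, 2009 + 3 days = Dec 25, 2009.
Both prerequisites met — the DCP is delivered (Dec 30, 2009), the sound mix is finished (Dec 25, 2009); the later is Dec 30, 2009.
The premiere takes place: Dec 30, 2009 + 12 days = Jan 11, 2010.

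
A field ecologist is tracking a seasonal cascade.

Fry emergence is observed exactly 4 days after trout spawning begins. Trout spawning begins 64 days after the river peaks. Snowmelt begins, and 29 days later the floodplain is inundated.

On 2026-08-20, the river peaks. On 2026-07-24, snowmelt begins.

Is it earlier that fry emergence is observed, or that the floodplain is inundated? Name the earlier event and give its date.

The river peaks: Aug 20, 2026.
Trout spawning begins: Aug 20, 2026 + 64 days = Oct 23, 2026.
Fry emergence is observed: Oct 23, 2026 + 4 days = Oct 27, 2026.
Snowmelt begins: Jul 24, 2026.
The floodplain is inundated: Jul 24, 2026 + 29 days = Aug 22, 2026.
Comparing: fry emergence is observed on Oct 27, 2026 vs the floodplain is inundated on Aug 22, 2026. Earlier: the floodplain is inundated.

The floodplain is inundated — 2026-08-22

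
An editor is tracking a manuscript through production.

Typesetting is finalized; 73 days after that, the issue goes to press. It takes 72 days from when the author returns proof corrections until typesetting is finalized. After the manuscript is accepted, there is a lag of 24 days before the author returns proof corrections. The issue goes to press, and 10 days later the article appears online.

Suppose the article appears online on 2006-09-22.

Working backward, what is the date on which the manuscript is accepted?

The article appears online: Sep 22, 2006.
The issue goes to press: Sep 22, 2006 − 10 days = Sep 12, 2006.
Typesetting is finalized: Sep 12, 2006 − 73 days = Jul 1, 2006.
The author returns proof corrections: Jul 1, 2006 − 72 days = Apr 20, 2006.
The manuscript is accepted: Apr 20, 2006 − 24 days = Mar 27, 2006.

2006-03-27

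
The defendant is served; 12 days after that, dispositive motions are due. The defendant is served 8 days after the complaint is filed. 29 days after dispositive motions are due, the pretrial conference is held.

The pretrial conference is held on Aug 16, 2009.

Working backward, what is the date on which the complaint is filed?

Jun 28, 2009

The pretrial conference is held: Aug 16, 2009.
Dispositive motions are due: Aug 16, 2009 − 29 days = Jul 18, 2009.
The defendant is served: Jul 18, 2009 − 12 days = Jul 6, 2009.
The complaint is filed: Jul 6, 2009 − 8 days = Jun 28, 2009.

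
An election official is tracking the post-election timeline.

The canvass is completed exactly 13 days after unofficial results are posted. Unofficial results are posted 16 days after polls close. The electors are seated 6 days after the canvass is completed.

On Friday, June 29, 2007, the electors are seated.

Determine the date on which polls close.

Friday, May 25, 2007

The electors are seated: Jun 29, 2007.
The canvass is completed: Jun 29, 2007 − 6 days = Jun 23, 2007.
Unofficial results are posted: Jun 23, 2007 − 13 days = Jun 10, 2007.
Polls close: Jun 10, 2007 − 16 days = May 25, 2007.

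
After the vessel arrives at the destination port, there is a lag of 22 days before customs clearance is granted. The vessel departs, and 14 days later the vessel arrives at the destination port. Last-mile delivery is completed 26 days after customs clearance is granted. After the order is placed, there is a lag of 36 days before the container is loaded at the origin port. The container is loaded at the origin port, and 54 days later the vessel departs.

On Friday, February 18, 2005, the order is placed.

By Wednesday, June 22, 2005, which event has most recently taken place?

The order is placed: Feb 18, 2005.
The container is loaded at the origin port: Feb 18, 2005 + 36 days = Mar 26, 2005.
The vessel departs: Mar 26, 2005 + 54 days = May 19, 2005.
The vessel arrives at the destination port: May 19, 2005 + 14 days = Jun 2, 2005.
Customs clearance is granted: Jun 2, 2005 + 22 days = Jun 24, 2005.
Last-mile delivery is completed: Jun 24, 2005 + 26 days = Jul 20, 2005.
Jun 22, 2005 falls between when the vessel arrives at the destination port (Jun 2, 2005) and when customs clearance is granted (Jun 24, 2005).

The vessel arrives at the destination port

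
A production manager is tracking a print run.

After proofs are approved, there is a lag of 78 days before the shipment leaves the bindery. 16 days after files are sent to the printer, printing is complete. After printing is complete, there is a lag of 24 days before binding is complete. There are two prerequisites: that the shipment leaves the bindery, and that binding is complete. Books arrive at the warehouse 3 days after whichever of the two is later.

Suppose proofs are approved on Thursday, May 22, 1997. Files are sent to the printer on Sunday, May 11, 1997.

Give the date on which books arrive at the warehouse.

Proofs are approved: May 22, 1997.
The shipment leaves the bindery: May 22, 1997 + 78 days = Aug 8, 1997.
Files are sent to the printer: May 11, 1997.
Printing is complete: May 11, 1997 + 16 days = May 27, 1997.
Binding is complete: May 27, 1997 + 24 days = Jun 20, 1997.
Both prerequisites met — the shipment leaves the bindery (Aug 8, 1997), binding is complete (Jun 20, 1997); the later is Aug 8, 1997.
Books arrive at the warehouse: Aug 8, 1997 + 3 days = Aug 11, 1997.

Monday, August 11, 1997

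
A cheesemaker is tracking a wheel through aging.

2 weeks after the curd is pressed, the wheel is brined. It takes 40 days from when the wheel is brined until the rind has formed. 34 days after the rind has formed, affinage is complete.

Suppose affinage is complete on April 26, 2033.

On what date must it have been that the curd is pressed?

Affinage is complete: Apr 26, 2033.
The rind has formed: Apr 26, 2033 − 34 days = Mar 23, 2033.
The wheel is brined: Mar 23, 2033 − 40 days = Feb 11, 2033.
The curd is pressed: Feb 11, 2033 − 2 weeks = Jan 28, 2033.

January 28, 2033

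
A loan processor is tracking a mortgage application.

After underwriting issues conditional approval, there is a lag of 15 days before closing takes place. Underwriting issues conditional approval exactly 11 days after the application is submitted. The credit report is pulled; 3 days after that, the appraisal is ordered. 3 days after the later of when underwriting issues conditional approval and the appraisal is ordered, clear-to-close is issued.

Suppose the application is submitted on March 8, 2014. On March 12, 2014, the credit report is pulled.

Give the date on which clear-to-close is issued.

The application is submitted: Mar 8, 2014.
Underwriting issues conditional approval: Mar 8, 2014 + 11 days = Mar 19, 2014.
The credit report is pulled: Mar 12, 2014.
The appraisal is ordered: Mar 12, 2014 + 3 days = Mar 15, 2014.
Both prerequisites met — underwriting issues conditional approval (Mar 19, 2014), the appraisal is ordered (Mar 15, 2014); the later is Mar 19, 2014.
Clear-to-close is issued: Mar 19, 2014 + 3 days = Mar 22, 2014.

March 22, 2014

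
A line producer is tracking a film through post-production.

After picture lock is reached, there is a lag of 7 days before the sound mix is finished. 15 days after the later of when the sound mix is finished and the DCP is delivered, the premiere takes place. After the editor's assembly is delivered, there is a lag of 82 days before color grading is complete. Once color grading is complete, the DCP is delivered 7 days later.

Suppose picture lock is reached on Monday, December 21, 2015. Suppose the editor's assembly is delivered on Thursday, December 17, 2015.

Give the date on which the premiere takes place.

Picture lock is reached: Dec 21, 2015.
The sound mix is finished: Dec 21, 2015 + 7 days = Dec 28, 2015.
The editor's assembly is delivered: Dec 17, 2015.
Color grading is complete: Dec 17, 2015 + 82 days = Mar 8, 2016.
The DCP is delivered: Mar 8, 2016 + 7 days = Mar 15, 2016.
Both prerequisites met — the sound mix is finished (Dec 28, 2015), the DCP is delivered (Mar 15, 2016); the later is Mar 15, 2016.
The premiere takes place: Mar 15, 2016 + 15 days = Mar 30, 2016.

Wednesday, March 30, 2016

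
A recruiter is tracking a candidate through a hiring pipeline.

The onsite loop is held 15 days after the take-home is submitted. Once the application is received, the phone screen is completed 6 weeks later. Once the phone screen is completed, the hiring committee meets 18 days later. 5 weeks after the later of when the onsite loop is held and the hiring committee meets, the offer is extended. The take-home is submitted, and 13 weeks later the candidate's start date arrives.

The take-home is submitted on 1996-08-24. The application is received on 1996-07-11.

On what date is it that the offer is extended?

1996-10-14

The take-home is submitted: Aug 24, 1996.
The onsite loop is held: Aug 24, 1996 + 15 days = Sep 8, 1996.
The application is received: Jul 11, 1996.
The phone screen is completed: Jul 11, 1996 + 6 weeks = Aug 22, 1996.
The hiring committee meets: Aug 22, 1996 + 18 days = Sep 9, 1996.
Both prerequisites met — the onsite loop is held (Sep 8, 1996), the hiring committee meets (Sep 9, 1996); the later is Sep 9, 1996.
The offer is extended: Sep 9, 1996 + 5 weeks = Oct 14, 1996.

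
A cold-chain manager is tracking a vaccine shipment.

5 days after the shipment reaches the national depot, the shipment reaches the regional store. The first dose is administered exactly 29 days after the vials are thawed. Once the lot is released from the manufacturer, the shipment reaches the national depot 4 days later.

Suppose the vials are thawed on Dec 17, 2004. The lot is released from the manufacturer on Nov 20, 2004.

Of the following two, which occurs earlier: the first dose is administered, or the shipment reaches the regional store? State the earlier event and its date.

The shipment reaches the regional store — Nov 29, 2004

The vials are thawed: Dec 17, 2004.
The first dose is administered: Dec 17, 2004 + 29 days = Jan 15, 2005.
The lot is released from the manufacturer: Nov 20, 2004.
The shipment reaches the national depot: Nov 20, 2004 + 4 days = Nov 24, 2004.
The shipment reaches the regional store: Nov 24, 2004 + 5 days = Nov 29, 2004.
Comparing: the first dose is administered on Jan 15, 2005 vs the shipment reaches the regional store on Nov 29, 2004. Earlier: the shipment reaches the regional store.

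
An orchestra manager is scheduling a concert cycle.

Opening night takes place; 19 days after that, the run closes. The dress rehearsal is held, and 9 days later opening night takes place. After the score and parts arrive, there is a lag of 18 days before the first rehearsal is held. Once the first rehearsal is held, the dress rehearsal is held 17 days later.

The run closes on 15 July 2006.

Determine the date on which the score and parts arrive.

The run closes: Jul 15, 2006.
Opening night takes place: Jul 15, 2006 − 19 days = Jun 26, 2006.
The dress rehearsal is held: Jun 26, 2006 − 9 days = Jun 17, 2006.
The first rehearsal is held: Jun 17, 2006 − 17 days = May 31, 2006.
The score and parts arrive: May 31, 2006 − 18 days = May 13, 2006.

13 May 2006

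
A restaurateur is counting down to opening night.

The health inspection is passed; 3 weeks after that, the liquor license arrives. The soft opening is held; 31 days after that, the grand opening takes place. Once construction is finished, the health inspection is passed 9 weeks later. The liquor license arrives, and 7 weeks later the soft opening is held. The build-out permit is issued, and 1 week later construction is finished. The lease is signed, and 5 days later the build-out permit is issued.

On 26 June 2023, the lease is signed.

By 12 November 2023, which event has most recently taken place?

The liquor license arrives

The lease is signed: Jun 26, 2023.
The build-out permit is issued: Jun 26, 2023 + 5 days = Jul 1, 2023.
Construction is finished: Jul 1, 2023 + 1 week = Jul 8, 2023.
The health inspection is passed: Jul 8, 2023 + 9 weeks = Sep 9, 2023.
The liquor license arrives: Sep 9, 2023 + 3 weeks = Sep 30, 2023.
The soft opening is held: Sep 30, 2023 + 7 weeks = Nov 18, 2023.
The grand opening takes place: Nov 18, 2023 + 31 days = Dec 19, 2023.
Nov 12, 2023 falls between when the liquor license arrives (Sep 30, 2023) and when the soft opening is held (Nov 18, 2023).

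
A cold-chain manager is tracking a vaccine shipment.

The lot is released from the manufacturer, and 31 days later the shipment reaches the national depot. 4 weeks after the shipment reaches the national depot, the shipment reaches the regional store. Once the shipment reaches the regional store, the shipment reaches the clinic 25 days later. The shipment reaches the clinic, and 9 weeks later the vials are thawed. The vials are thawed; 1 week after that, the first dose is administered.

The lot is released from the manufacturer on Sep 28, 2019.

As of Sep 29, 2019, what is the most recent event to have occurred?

The lot is released from the manufacturer

The lot is released from the manufacturer: Sep 28, 2019.
The shipment reaches the national depot: Sep 28, 2019 + 31 days = Oct 29, 2019.
The shipment reaches the regional store: Oct 29, 2019 + 4 weeks = Nov 26, 2019.
The shipment reaches the clinic: Nov 26, 2019 + 25 days = Dec 21, 2019.
The vials are thawed: Dec 21, 2019 + 9 weeks = Feb 22, 2020.
The first dose is administered: Feb 22, 2020 + 1 week = Feb 29, 2020.
Sep 29, 2019 falls between when the lot is released from the manufacturer (Sep 28, 2019) and when the shipment reaches the national depot (Oct 29, 2019).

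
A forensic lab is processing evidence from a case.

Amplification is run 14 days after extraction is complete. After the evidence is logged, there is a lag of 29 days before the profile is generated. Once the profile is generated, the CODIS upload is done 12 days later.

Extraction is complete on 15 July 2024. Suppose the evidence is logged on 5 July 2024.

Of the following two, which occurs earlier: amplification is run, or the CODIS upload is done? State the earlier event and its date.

Amplification is run — 29 July 2024

Extraction is complete: Jul 15, 2024.
Amplification is run: Jul 15, 2024 + 14 days = Jul 29, 2024.
The evidence is logged: Jul 5, 2024.
The profile is generated: Jul 5, 2024 + 29 days = Aug 3, 2024.
The CODIS upload is done: Aug 3, 2024 + 12 days = Aug 15, 2024.
Comparing: amplification is run on Jul 29, 2024 vs the CODIS upload is done on Aug 15, 2024. Earlier: amplification is run.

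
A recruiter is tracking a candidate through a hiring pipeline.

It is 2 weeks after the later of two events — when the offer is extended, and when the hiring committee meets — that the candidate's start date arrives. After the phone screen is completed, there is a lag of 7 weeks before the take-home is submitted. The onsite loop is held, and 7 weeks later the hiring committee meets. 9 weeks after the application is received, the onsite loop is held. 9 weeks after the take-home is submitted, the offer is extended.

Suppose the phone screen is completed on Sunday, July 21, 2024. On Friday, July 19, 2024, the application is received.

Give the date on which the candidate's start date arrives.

The phone screen is completed: Jul 21, 2024.
The take-home is submitted: Jul 21, 2024 + 7 weeks = Sep 8, 2024.
The offer is extended: Sep 8, 2024 + 9 weeks = Nov 10, 2024.
The application is received: Jul 19, 2024.
The onsite loop is held: Jul 19, 2024 + 9 weeks = Sep 20, 2024.
The hiring committee meets: Sep 20, 2024 + 7 weeks = Nov 8, 2024.
Both prerequisites met — the offer is extended (Nov 10, 2024), the hiring committee meets (Nov 8, 2024); the later is Nov 10, 2024.
The candidate's start date arrives: Nov 10, 2024 + 2 weeks = Nov 24, 2024.

Sunday, November 24, 2024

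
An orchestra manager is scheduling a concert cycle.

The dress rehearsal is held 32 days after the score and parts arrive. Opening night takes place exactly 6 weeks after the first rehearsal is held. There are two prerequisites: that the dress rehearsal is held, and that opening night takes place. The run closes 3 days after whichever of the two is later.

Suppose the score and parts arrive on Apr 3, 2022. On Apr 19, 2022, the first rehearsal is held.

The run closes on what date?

The score and parts arrive: Apr 3, 2022.
The dress rehearsal is held: Apr 3, 2022 + 32 days = May 5, 2022.
The first rehearsal is held: Apr 19, 2022.
Opening night takes place: Apr 19, 2022 + 6 weeks = May 31, 2022.
Both prerequisites met — the dress rehearsal is held (May 5, 2022), opening night takes place (May 31, 2022); the later is May 31, 2022.
The run closes: May 31, 2022 + 3 days = Jun 3, 2022.

Jun 3, 2022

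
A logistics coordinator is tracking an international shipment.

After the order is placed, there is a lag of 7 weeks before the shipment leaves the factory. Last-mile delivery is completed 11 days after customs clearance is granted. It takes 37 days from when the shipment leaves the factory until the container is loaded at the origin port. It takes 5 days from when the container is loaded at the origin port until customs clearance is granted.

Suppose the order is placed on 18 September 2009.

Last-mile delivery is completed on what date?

29 December 2009

The order is placed: Sep 18, 2009.
The shipment leaves the factory: Sep 18, 2009 + 7 weeks = Nov 6, 2009.
The container is loaded at the origin port: Nov 6, 2009 + 37 days = Dec 13, 2009.
Customs clearance is granted: Dec 13, 2009 + 5 days = Dec 18, 2009.
Last-mile delivery is completed: Dec 18, 2009 + 11 days = Dec 29, 2009.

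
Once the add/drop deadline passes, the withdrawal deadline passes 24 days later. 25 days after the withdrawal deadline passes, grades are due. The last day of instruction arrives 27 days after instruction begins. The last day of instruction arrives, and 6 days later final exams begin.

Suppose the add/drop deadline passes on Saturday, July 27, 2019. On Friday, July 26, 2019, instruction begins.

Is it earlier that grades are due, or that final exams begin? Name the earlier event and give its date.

Final exams begin — Wednesday, August 28, 2019

The add/drop deadline passes: Jul 27, 2019.
The withdrawal deadline passes: Jul 27, 2019 + 24 days = Aug 20, 2019.
Grades are due: Aug 20, 2019 + 25 days = Sep 14, 2019.
Instruction begins: Jul 26, 2019.
The last day of instruction arrives: Jul 26, 2019 + 27 days = Aug 22, 2019.
Final exams begin: Aug 22, 2019 + 6 days = Aug 28, 2019.
Comparing: grades are due on Sep 14, 2019 vs final exams begin on Aug 28, 2019. Earlier: final exams begin.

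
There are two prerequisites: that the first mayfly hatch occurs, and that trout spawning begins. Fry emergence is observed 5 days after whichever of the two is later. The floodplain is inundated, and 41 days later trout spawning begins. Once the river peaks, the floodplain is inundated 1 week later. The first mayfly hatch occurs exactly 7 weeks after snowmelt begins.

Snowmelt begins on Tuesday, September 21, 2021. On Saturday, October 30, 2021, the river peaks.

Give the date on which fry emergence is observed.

Wednesday, December 22, 2021

Snowmelt begins: Sep 21, 2021.
The first mayfly hatch occurs: Sep 21, 2021 + 7 weeks = Nov 9, 2021.
The river peaks: Oct 30, 2021.
The floodplain is inundated: Oct 30, 2021 + 1 week = Nov 6, 2021.
Trout spawning begins: Nov 6, 2021 + 41 days = Dec 17, 2021.
Both prerequisites met — the first mayfly hatch occurs (Nov 9, 2021), trout spawning begins (Dec 17, 2021); the later is Dec 17, 2021.
Fry emergence is observed: Dec 17, 2021 + 5 days = Dec 22, 2021.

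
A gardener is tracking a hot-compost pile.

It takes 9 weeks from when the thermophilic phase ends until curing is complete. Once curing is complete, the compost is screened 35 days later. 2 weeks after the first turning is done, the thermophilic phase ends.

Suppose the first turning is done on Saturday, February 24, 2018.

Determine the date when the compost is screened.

Saturday, June 16, 2018

The first turning is done: Feb 24, 2018.
The thermophilic phase ends: Feb 24, 2018 + 2 weeks = Mar 10, 2018.
Curing is complete: Mar 10, 2018 + 9 weeks = May 12, 2018.
The compost is screened: May 12, 2018 + 35 days = Jun 16, 2018.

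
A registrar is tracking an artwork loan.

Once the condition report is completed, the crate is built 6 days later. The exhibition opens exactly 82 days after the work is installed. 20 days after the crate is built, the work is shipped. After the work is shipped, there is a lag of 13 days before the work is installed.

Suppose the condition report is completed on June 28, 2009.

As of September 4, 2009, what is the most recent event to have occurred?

The condition report is completed: Jun 28, 2009.
The crate is built: Jun 28, 2009 + 6 days = Jul 4, 2009.
The work is shipped: Jul 4, 2009 + 20 days = Jul 24, 2009.
The work is installed: Jul 24, 2009 + 13 days = Aug 6, 2009.
The exhibition opens: Aug 6, 2009 + 82 days = Oct 27, 2009.
Sep 4, 2009 falls between when the work is installed (Aug 6, 2009) and when the exhibition opens (Oct 27, 2009).

The work is installed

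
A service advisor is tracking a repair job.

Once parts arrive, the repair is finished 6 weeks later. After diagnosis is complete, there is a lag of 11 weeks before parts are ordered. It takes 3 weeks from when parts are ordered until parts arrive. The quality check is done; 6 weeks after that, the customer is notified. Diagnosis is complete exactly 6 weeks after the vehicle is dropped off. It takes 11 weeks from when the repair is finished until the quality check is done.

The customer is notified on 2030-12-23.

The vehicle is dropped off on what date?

The customer is notified: Dec 23, 2030.
The quality check is done: Dec 23, 2030 − 6 weeks = Nov 11, 2030.
The repair is finished: Nov 11, 2030 − 11 weeks = Aug 26, 2030.
Parts arrive: Aug 26, 2030 − 6 weeks = Jul 15, 2030.
Parts are ordered: Jul 15, 2030 − 3 weeks = Jun 24, 2030.
Diagnosis is complete: Jun 24, 2030 − 11 weeks = Apr 8, 2030.
The vehicle is dropped off: Apr 8, 2030 − 6 weeks = Feb 25, 2030.

2030-02-25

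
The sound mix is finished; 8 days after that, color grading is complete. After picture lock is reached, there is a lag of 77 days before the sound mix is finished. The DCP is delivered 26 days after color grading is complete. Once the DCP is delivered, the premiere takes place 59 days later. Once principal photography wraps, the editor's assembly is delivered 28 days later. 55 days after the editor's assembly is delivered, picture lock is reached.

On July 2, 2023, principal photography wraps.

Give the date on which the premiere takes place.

Principal photography wraps: Jul 2, 2023.
The editor's assembly is delivered: Jul 2, 2023 + 28 days = Jul 30, 2023.
Picture lock is reached: Jul 30, 2023 + 55 days = Sep 23, 2023.
The sound mix is finished: Sep 23, 2023 + 77 days = Dec 9, 2023.
Color grading is complete: Dec 9, 2023 + 8 days = Dec 17, 2023.
The DCP is delivered: Dec 17, 2023 + 26 days = Jan 12, 2024.
The premiere takes place: Jan 12, 2024 + 59 days = Mar 11, 2024.

March 11, 2024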